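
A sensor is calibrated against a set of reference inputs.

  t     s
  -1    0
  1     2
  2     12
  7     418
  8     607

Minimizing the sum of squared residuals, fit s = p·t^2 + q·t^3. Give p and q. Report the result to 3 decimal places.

From the data, Σt^2·t^2 = 6515, Σt^2·t^3 = 49607, Σt^3·t^3 = 379859.
Right-hand side: Σt^2·s = 59380, Σt^3·s = 454256.
Δ = 6515·379859 − 49607² = 13926936.
p = (59380·379859 − 49607·454256)/13926936 = 5437507/3481734; q = (6515·454256 − 49607·59380)/13926936 = 3453545/3481734.

p = 1.562, q = 0.992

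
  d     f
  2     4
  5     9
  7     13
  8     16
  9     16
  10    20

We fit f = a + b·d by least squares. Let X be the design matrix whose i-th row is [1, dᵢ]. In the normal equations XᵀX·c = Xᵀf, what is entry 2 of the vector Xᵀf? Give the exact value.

616

Entry 2 ↔ basis d, so (Xᵀf)_{2} = Σᵢ (d)·fᵢ = (2)·(4) + (5)·(9) + (7)·(13) + (8)·(16) + (9)·(16) + (10)·(20) = 616.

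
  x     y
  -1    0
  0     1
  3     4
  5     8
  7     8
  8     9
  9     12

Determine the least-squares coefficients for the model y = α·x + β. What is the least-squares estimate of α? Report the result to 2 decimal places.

Forming MᵀM = [[229, 31]; [31, 7]] and Mᵀy = [288, 42]ᵀ gives MᵀM·[α, β]ᵀ = Mᵀy.
det = 229·7 − 31² = 642.
α = (288·7 − 31·42)/642 = 119/107; β = (229·42 − 31·288)/642 = 115/107.

α = 1.11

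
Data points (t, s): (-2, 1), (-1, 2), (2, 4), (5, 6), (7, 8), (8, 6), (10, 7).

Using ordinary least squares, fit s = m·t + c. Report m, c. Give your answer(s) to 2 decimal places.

Setting ∂/∂m … = 0 gives: 247·m + 29·c = 208;  29·m + 7·c = 34.
(Σt·t = 247, Σt = 29, Σ1 = 7, Σt·s = 208, Σs = 34.)
Δ = 247·7 − 29² = 888.
m = (208·7 − 29·34)/888 = 235/444; c = (247·34 − 29·208)/888 = 1183/444.

m = 0.53, c = 2.66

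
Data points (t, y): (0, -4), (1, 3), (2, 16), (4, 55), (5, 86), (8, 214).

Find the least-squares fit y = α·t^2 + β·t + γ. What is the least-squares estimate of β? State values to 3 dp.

The normal equations are: 4994·α + 710·β + 110·γ = 16793;  710·α + 110·β + 20·γ = 2397;  110·α + 20·β + 6·γ = 370.
Row-reducing yields α = 5134/1671, β = 41957/16710, γ = -1688/557.

β = 2.511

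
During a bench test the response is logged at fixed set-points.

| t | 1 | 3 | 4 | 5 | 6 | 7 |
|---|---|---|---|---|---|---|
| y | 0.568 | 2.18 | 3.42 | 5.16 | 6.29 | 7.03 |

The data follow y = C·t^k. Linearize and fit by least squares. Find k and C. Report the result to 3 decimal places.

k = 1.332, C = 0.553

Linearized form: ln y = k·ln t + ln C. From the 6 transformed points,
Σln t = 7.8320, Σ(ln t)² = 12.7160, Σln y = 6.8734, Σln t·ln y = 12.2917.
Normal system: [[12.7160, 7.8320]; [7.8320, 6]]·[k, ln C]ᵀ = [12.2917, 6.8734]ᵀ.
Δ = 12.7160·6 − (7.8320)² = 14.9557; k = (12.2917·6 − 7.8320·6.8734)/14.9557 = 1.33176, ln C = (12.7160·6.8734 − 7.8320·12.2917)/14.9557 = -0.59282, so C = exp(-0.59282) = 0.55277.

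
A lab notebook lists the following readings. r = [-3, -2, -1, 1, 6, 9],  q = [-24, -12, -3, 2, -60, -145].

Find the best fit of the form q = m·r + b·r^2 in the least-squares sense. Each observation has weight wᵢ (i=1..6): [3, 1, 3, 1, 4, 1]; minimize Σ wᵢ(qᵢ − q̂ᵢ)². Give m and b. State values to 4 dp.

m = 1.9932, b = -2.0055

With design matrix M, MᵀWM = [[260, 1502]; [1502, 12008]] and MᵀWq = [-2494, -21088]ᵀ.
Determinant 260·12008 − 1502² = 866076.
m = ((-2494)·12008 − 1502·(-21088))/866076 = 143852/72173; b = (260·(-21088) − 1502·(-2494))/866076 = -144741/72173.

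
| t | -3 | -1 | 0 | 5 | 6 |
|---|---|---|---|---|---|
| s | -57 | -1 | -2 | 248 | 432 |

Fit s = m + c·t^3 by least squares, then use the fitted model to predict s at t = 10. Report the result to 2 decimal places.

ŝ = 2003.24

With design matrix X, XᵀX = [[5, 313]; [313, 63011]] and Xᵀs = [620, 125852]ᵀ.
Eliminating c: 63011·(row 1) − 313·(row 2) gives 217086·m = 63011·620 − 313·125852 = -324856, so m = -162428/108543.
Then c = (125852 − 313·(-162428/108543))/63011 = 217600/108543.
At t = 10: ŝ = (-162428/108543)·(1) + (217600/108543)·(1000) = 217437572/108543.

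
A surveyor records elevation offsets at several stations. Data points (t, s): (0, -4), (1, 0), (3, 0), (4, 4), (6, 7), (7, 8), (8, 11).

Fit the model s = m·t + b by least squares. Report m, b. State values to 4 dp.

Setting ∂/∂m … = 0 gives: 175·m + 29·b = 202;  29·m + 7·b = 26.
(Σt·t = 175, Σt = 29, Σ1 = 7, Σt·s = 202, Σs = 26.)
det = 175·7 − 29² = 384.
m = (202·7 − 29·26)/384 = 55/32; b = (175·26 − 29·202)/384 = -109/32.

m = 1.7188, b = -3.4063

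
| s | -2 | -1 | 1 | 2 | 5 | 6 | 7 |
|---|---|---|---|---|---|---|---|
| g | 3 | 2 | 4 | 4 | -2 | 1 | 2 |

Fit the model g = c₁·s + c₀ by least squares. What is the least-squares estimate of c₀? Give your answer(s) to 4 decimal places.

c₀ = 2.7674

Entries of MᵀM: Σs·s = 120, Σs = 18, Σ1 = 7.
For Mᵀg: Σs·g = 14, Σg = 14.
Normal equations: [[120, 18]; [18, 7]]·[c₁, c₀]ᵀ = [14, 14]ᵀ.
det = 120·7 − 18² = 516.
c₁ = (14·7 − 18·14)/516 = -77/258; c₀ = (120·14 − 18·14)/516 = 119/43.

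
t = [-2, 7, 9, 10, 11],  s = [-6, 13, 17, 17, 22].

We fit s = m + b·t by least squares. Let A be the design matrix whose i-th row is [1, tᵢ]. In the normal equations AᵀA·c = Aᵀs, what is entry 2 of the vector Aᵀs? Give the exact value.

Entry 2 ↔ basis t, so (Aᵀs)_{2} = Σᵢ (t)·sᵢ = (-2)·(-6) + (7)·(13) + (9)·(17) + (10)·(17) + (11)·(22) = 668.

668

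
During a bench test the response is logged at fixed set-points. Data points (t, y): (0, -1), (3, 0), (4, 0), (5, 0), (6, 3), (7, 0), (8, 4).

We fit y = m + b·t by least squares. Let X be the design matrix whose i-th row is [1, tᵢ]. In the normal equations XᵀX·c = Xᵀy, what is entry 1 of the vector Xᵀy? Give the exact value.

6

Entry 1 ↔ basis 1, so (Xᵀy)_{1} = Σᵢ yᵢ = (1)·(-1) + (1)·(0) + (1)·(0) + (1)·(0) + (1)·(3) + (1)·(0) + (1)·(4) = 6.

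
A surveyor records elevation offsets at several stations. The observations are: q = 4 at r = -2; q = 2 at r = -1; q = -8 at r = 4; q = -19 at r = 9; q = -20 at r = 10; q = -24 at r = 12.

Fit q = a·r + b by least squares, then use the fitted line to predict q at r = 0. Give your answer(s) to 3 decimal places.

q̂ = -0.055

With design matrix M, MᵀM = [[346, 32]; [32, 6]] and Mᵀq = [-701, -65]ᵀ.
det = 346·6 − 32² = 1052.
a = ((-701)·6 − 32·(-65))/1052 = -1063/526; b = (346·(-65) − 32·(-701))/1052 = -29/526.
At r = 0: q̂ = (-1063/526)·(0) + (-29/526)·(1) = -29/526.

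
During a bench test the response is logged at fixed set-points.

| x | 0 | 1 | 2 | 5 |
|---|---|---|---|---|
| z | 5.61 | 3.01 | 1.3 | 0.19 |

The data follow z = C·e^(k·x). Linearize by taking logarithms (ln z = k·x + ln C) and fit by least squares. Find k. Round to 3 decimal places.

k = -0.681

With ln zᵢ as the transformed response and xᵢ as the regressor:
Σx = 8.0000, Σ(x)² = 30.0000, Σln z = 1.4281, Σx·ln z = -6.6770.
Equations: 30.0000·k + 8.0000·ln C = -6.6770;  8.0000·k + 4·ln C = 1.4281.
Slope k = (n·Σx·ln z − Σx·Σln z)/(n·Σ(x)² − (Σx)²) = (4·-6.6770 − 8.0000·1.4281)/56.0000 = -0.68095; ln C = (Σln z − k·Σx)/n = 1.71892.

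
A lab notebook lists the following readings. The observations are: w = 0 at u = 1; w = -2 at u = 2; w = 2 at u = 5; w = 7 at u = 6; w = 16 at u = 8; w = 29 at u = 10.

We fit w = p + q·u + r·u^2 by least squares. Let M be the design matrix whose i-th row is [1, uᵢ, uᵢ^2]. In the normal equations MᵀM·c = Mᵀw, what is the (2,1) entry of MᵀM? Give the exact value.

Row 2 ↔ basis u, column 1 ↔ basis 1, so (MᵀM)_{2,1} = Σᵢ u = (1)·(1) + (2)·(1) + (5)·(1) + (6)·(1) + (8)·(1) + (10)·(1) = 32.

32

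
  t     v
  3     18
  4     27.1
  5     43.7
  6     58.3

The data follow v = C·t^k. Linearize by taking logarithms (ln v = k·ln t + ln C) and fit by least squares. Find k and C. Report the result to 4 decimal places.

Let Y = ln v. Fitting Y = k·ln t + ln C by least squares:
Σln t = 5.8861, Σ(ln t)² = 8.9295, Σln v = 14.0329, Σln t·ln v = 21.1135.
Equations: 8.9295·k + 5.8861·ln C = 21.1135;  5.8861·k + 4·ln C = 14.0329.
Slope k = (n·Σln t·ln v − Σln t·Σln v)/(n·Σ(ln t)² − (Σln t)²) = (4·21.1135 − 5.8861·14.0329)/1.0716 = 1.73125; ln C = (Σln v − k·Σln t)/n = 0.96063, so C = exp(0.96063) = 2.61335.

k = 1.7313, C = 2.6133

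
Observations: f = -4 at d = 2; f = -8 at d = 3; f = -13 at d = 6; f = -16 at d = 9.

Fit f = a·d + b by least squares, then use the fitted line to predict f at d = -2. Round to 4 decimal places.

From the data, Σd·d = 130, Σd = 20, Σ1 = 4.
For Mᵀf: Σd·f = -254, Σf = -41.
So MᵀM·[a, b]ᵀ = Mᵀf: [[130, 20]; [20, 4]]·[a, b]ᵀ = [-254, -41]ᵀ.
Determinant 130·4 − 20² = 120.
a = ((-254)·4 − 20·(-41))/120 = -49/30; b = (130·(-41) − 20·(-254))/120 = -25/12.
At d = -2: f̂ = (-49/30)·(-2) + (-25/12)·(1) = 71/60.

f̂ = 1.1833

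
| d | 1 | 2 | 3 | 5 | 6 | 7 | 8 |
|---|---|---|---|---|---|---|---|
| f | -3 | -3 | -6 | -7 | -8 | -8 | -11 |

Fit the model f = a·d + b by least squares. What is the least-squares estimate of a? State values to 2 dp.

Entries of AᵀA: Σd·d = 188, Σd = 32, Σ1 = 7.
Moment sums: Σd·f = -254, Σf = -46.
Eliminating b: 7·(row 1) − 32·(row 2) gives 292·a = 7·(-254) − 32·(-46) = -306, so a = -153/146.
Then b = ((-46) − 32·(-153/146))/7 = -130/73.

a = -1.05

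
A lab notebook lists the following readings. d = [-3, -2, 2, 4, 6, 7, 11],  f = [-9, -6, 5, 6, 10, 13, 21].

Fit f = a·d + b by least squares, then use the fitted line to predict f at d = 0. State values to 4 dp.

f̂ = -1.7319

AᵀA·[a, b]ᵀ = Aᵀf reads: 239·a + 25·b = 455;  25·a + 7·b = 40.
Δ = 239·7 − 25² = 1048.
a = (455·7 − 25·40)/1048 = 2185/1048; b = (239·40 − 25·455)/1048 = -1815/1048.
At d = 0: f̂ = (2185/1048)·(0) + (-1815/1048)·(1) = -1815/1048.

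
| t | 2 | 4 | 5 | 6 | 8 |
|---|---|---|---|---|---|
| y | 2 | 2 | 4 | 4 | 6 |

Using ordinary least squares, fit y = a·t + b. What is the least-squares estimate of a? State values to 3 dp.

Entries of MᵀM: Σt·t = 145, Σt = 25, Σ1 = 5.
For Mᵀy: Σt·y = 104, Σy = 18.
Eliminating b: 5·(row 1) − 25·(row 2) gives 100·a = 5·104 − 25·18 = 70, so a = 7/10.
Then b = (18 − 25·(7/10))/5 = 1/10.

a = 0.700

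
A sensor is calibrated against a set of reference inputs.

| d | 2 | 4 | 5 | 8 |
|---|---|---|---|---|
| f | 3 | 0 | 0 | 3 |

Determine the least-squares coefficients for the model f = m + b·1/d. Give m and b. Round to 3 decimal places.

The normal system MᵀM·[m, b]ᵀ = Mᵀf is [[4, 43/40]; [43/40, 589/1600]]·[m, b]ᵀ = [6, 15/8]ᵀ.
Determinant 4·(589/1600) − (43/40)² = 507/1600.
m = (6·(589/1600) − (43/40)·(15/8))/(507/1600) = 103/169; b = (4·(15/8) − (43/40)·6)/(507/1600) = 560/169.

m = 0.609, b = 3.314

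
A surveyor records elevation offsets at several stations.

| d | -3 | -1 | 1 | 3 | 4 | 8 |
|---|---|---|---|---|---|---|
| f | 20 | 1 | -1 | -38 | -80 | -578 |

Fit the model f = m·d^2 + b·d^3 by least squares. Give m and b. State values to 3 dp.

m = -0.933, b = -1.013

From the data, Σd^2·d^2 = 4516, Σd^2·d^3 = 33792, Σd^3·d^3 = 267700.
Moment sums: Σd^2·f = -38434, Σd^3·f = -302624.
XᵀX·[m, b]ᵀ = Xᵀf becomes [[4516, 33792]; [33792, 267700]]·[m, b]ᵀ = [-38434, -302624]ᵀ.
Determinant 4516·267700 − 33792² = 67033936.
m = ((-38434)·267700 − 33792·(-302624))/67033936 = -7813949/8379242; b = (4516·(-302624) − 33792·(-38434))/67033936 = -4243016/4189621.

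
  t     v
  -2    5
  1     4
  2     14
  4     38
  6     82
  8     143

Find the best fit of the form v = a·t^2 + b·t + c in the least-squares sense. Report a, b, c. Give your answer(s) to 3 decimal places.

a = 2.010, b = 1.638, c = 0.614

The normal equations are: 5681·a + 793·b + 125·c = 12792;  793·a + 125·b + 19·c = 1810;  125·a + 19·b + 6·c = 286.
Row-reducing yields a = 50327/25044, b = 41027/25044, c = 2561/4174.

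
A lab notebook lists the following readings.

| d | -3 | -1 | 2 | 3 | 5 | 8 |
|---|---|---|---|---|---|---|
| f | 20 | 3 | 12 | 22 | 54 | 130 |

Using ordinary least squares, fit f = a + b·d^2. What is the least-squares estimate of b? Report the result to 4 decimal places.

The normal equations are: 6·a + 112·b = 241;  112·a + 4900·b = 10099.
(Σ1 = 6, Σd^2 = 112, Σd^2·d^2 = 4900, Σf = 241, Σd^2·f = 10099.)
det = 6·4900 − 112² = 16856.
a = (241·4900 − 112·10099)/16856 = 1779/602; b = (6·10099 − 112·241)/16856 = 16801/8428.

b = 1.9935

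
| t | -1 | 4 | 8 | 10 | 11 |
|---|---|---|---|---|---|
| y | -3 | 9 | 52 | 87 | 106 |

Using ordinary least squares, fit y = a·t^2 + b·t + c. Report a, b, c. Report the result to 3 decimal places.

With design matrix A, AᵀA = [[28994, 2906, 302]; [2906, 302, 32]; [302, 32, 5]] and Aᵀy = [24995, 2491, 251]ᵀ.
Solving the 3×3 system (Gaussian elimination) gives a = 9899/10218, b = -1020/1703, c = -22894/5109.

a = 0.969, b = -0.599, c = -4.481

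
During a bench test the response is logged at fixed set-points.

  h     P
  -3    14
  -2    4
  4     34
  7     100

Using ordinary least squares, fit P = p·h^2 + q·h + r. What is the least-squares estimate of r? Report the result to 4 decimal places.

From the data, Σh^2·h^2 = 2754, Σh^2·h = 372, Σh^2 = 78, Σh·h = 78, Σh = 6, Σ1 = 4.
Moment sums: Σh^2·P = 5586, Σh·P = 786, ΣP = 152.
XᵀX·[p, q, r]ᵀ = XᵀP becomes [[2754, 372, 78]; [372, 78, 6]; [78, 6, 4]]·[p, q, r]ᵀ = [5586, 786, 152]ᵀ.
Solving the 3×3 system (Gaussian elimination) gives p = 1073/557, q = 539/557, r = -566/557.

r = -1.0162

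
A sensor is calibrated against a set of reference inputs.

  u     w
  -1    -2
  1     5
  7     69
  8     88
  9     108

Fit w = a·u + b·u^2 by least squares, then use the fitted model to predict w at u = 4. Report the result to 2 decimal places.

ŵ = 27.85

Entries of AᵀA: Σu·u = 196, Σu·u^2 = 1584, Σu^2·u^2 = 13060.
Moment sums: Σu·w = 2166, Σu^2·w = 17764.
So AᵀA·[a, b]ᵀ = Aᵀw: [[196, 1584]; [1584, 13060]]·[a, b]ᵀ = [2166, 17764]ᵀ.
det = 196·13060 − 1584² = 50704.
a = (2166·13060 − 1584·17764)/50704 = 18723/6338; b = (196·17764 − 1584·2166)/50704 = 3175/3169.
At u = 4: ŵ = (18723/6338)·(4) + (3175/3169)·(16) = 88246/3169.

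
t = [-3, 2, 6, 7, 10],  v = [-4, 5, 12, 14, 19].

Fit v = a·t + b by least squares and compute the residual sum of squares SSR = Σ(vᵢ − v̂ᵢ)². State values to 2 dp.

SSR = 0.06

Normal-equation sums: Σt·t = 198, Σt = 22, Σ1 = 5.
And Σt·v = 382, Σv = 46.
Normal equations: [[198, 22]; [22, 5]]·[a, b]ᵀ = [382, 46]ᵀ.
Δ = 198·5 − 22² = 506.
a = (382·5 − 22·46)/506 = 449/253; b = (198·46 − 22·382)/506 = 32/23.
Residuals: -17/253, 15/253, -10/253, 47/253, -35/253; SSR = 16/253.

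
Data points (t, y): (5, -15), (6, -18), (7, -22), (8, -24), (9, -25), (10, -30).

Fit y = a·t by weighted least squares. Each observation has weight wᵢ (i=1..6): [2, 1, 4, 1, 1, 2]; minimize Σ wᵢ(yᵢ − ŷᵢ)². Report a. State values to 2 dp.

a = -3.02

Normal-equation sums: Σwᵢ·t·t = 627.
For MᵀWy: Σwᵢ·t·y = -1891.
Normal equations: [[627]]·[a]ᵀ = [-1891]ᵀ.
Hence a = -1891 / 627 ≈ -3.01595.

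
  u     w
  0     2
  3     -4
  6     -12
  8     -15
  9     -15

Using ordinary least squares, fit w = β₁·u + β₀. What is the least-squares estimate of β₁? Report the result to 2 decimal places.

Setting ∂/∂β₁ … = 0 gives: 190·β₁ + 26·β₀ = -339;  26·β₁ + 5·β₀ = -44.
(Σu·u = 190, Σu = 26, Σ1 = 5, Σu·w = -339, Σw = -44.)
Determinant 190·5 − 26² = 274.
β₁ = ((-339)·5 − 26·(-44))/274 = -551/274; β₀ = (190·(-44) − 26·(-339))/274 = 227/137.

β₁ = -2.01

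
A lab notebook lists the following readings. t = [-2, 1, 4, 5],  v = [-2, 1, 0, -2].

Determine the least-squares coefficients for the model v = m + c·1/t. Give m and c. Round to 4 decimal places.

The normal equations are: 4·m + (19/20)·c = -3;  (19/20)·m + (541/400)·c = 8/5.
det = 4·(541/400) − (19/20)² = 1803/400.
m = ((-3)·(541/400) − (19/20)·(8/5))/(1803/400) = -2231/1803; c = (4·(8/5) − (19/20)·(-3))/(1803/400) = 3700/1803.

m = -1.2374, c = 2.0521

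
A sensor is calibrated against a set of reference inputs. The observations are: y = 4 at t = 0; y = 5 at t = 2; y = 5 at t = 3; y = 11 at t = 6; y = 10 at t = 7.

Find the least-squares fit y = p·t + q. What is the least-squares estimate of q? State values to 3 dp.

q = 3.205

Sums needed: Σt·t = 98, Σt = 18, Σ1 = 5.
Moment sums: Σt·y = 161, Σy = 35.
So MᵀM·[p, q]ᵀ = Mᵀy: [[98, 18]; [18, 5]]·[p, q]ᵀ = [161, 35]ᵀ.
Δ = 98·5 − 18² = 166.
p = (161·5 − 18·35)/166 = 175/166; q = (98·35 − 18·161)/166 = 266/83.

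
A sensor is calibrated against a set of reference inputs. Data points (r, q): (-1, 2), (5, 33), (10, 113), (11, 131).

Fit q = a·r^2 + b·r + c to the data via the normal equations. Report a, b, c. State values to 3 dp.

a = 0.933, b = 1.547, c = 2.491

With design matrix A, AᵀA = [[25267, 2455, 247]; [2455, 247, 25]; [247, 25, 4]] and Aᵀq = [27978, 2734, 279]ᵀ.
Inverting the 3×3 Gram matrix, [a, b, c]ᵀ = [16261/17436, 26977/17436, 21719/8718]ᵀ.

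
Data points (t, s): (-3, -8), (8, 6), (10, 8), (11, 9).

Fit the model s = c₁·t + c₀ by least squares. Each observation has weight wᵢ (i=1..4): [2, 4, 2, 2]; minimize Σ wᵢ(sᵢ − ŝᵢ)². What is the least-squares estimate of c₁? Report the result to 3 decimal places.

Normal-equation sums: Σwᵢ·t·t = 716, Σwᵢ·t = 68, Σwᵢ·1 = 10.
And Σwᵢ·t·s = 598, Σwᵢ·s = 42.
Δ = 716·10 − 68² = 2536.
c₁ = (598·10 − 68·42)/2536 = 781/634; c₀ = (716·42 − 68·598)/2536 = -1324/317.

c₁ = 1.232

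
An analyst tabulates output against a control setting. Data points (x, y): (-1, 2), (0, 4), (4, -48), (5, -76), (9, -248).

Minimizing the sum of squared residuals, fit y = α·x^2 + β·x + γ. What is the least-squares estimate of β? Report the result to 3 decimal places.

The normal system AᵀA·[α, β, γ]ᵀ = Aᵀy is [[7443, 917, 123]; [917, 123, 17]; [123, 17, 5]]·[α, β, γ]ᵀ = [-22754, -2806, -366]ᵀ.
Solving the 3×3 system (Gaussian elimination) gives α = -3, β = -1, γ = 4.

β = -1.000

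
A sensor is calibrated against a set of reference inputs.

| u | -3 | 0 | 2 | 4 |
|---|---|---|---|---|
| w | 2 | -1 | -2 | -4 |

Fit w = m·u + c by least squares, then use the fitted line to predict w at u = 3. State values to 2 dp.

Normal-equation sums: Σu·u = 29, Σu = 3, Σ1 = 4.
Moment sums: Σu·w = -26, Σw = -5.
Normal equations: [[29, 3]; [3, 4]]·[m, c]ᵀ = [-26, -5]ᵀ.
Eliminating c: 4·(row 1) − 3·(row 2) gives 107·m = 4·(-26) − 3·(-5) = -89, so m = -89/107.
Then c = ((-5) − 3·(-89/107))/4 = -67/107.
At u = 3: ŵ = (-89/107)·(3) + (-67/107)·(1) = -334/107.

ŵ = -3.12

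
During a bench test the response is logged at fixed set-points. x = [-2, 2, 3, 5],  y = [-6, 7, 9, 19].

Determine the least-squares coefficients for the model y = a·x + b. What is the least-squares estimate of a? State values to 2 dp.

Entries of AᵀA: Σx·x = 42, Σx = 8, Σ1 = 4.
For Aᵀy: Σx·y = 148, Σy = 29.
So AᵀA·[a, b]ᵀ = Aᵀy: [[42, 8]; [8, 4]]·[a, b]ᵀ = [148, 29]ᵀ.
det = 42·4 − 8² = 104.
a = (148·4 − 8·29)/104 = 45/13; b = (42·29 − 8·148)/104 = 17/52.

a = 3.46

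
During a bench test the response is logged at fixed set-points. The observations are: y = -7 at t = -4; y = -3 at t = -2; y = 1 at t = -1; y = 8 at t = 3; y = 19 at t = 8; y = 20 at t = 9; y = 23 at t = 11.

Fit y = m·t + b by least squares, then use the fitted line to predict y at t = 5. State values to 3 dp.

Compute the Gram sums: Σt·t = 296, Σt = 24, Σ1 = 7.
Right-hand side: Σt·y = 642, Σy = 61.
XᵀX·[m, b]ᵀ = Xᵀy becomes [[296, 24]; [24, 7]]·[m, b]ᵀ = [642, 61]ᵀ.
det = 296·7 − 24² = 1496.
m = (642·7 − 24·61)/1496 = 1515/748; b = (296·61 − 24·642)/1496 = 331/187.
At t = 5: ŷ = (1515/748)·(5) + (331/187)·(1) = 809/68.

ŷ = 11.897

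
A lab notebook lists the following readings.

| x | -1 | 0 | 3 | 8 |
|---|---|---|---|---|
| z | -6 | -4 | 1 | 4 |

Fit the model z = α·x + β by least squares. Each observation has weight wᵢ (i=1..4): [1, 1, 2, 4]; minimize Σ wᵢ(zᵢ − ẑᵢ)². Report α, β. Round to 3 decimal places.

Compute the Gram sums: Σwᵢ·x·x = 275, Σwᵢ·x = 37, Σwᵢ·1 = 8.
For MᵀWz: Σwᵢ·x·z = 140, Σwᵢ·z = 8.
MᵀWM·[α, β]ᵀ = MᵀWz becomes [[275, 37]; [37, 8]]·[α, β]ᵀ = [140, 8]ᵀ.
det = 275·8 − 37² = 831.
α = (140·8 − 37·8)/831 = 824/831; β = (275·8 − 37·140)/831 = -2980/831.

α = 0.992, β = -3.586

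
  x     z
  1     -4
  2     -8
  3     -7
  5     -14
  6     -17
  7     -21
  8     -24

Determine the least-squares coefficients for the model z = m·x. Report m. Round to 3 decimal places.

m = -2.936

The normal equations are: 188·m = -552.
(Σx·x = 188, Σx·z = -552.)
Hence m = -552 / 188 ≈ -2.93617.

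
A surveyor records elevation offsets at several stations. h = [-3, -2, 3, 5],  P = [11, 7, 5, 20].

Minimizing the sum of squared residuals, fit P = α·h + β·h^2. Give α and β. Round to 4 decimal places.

AᵀA·[α, β]ᵀ = AᵀP reads: 47·α + 117·β = 68;  117·α + 803·β = 672.
det = 47·803 − 117² = 24052.
α = (68·803 − 117·672)/24052 = -6005/6013; β = (47·672 − 117·68)/24052 = 5907/6013.

α = -0.9987, β = 0.9824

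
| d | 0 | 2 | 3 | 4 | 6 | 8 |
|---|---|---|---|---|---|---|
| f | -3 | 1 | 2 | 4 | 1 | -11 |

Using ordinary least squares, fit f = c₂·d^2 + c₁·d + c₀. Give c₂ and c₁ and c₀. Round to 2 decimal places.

Normal-equation sums: Σd^2·d^2 = 5745, Σd^2·d = 827, Σd^2 = 129, Σd·d = 129, Σd = 23, Σ1 = 6.
For Aᵀf: Σd^2·f = -582, Σd·f = -58, Σf = -6.
AᵀA·[c₂, c₁, c₀]ᵀ = Aᵀf becomes [[5745, 827, 129]; [827, 129, 23]; [129, 23, 6]]·[c₂, c₁, c₀]ᵀ = [-582, -58, -6]ᵀ.
Solving the 3×3 system (Gaussian elimination) gives c₂ = -7/11, c₁ = 333/77, c₀ = -300/77.

c₂ = -0.64, c₁ = 4.32, c₀ = -3.90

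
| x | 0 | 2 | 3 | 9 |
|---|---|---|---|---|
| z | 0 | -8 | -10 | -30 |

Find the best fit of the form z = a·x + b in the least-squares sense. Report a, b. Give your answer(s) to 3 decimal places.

AᵀA·[a, b]ᵀ = Aᵀz reads: 94·a + 14·b = -316;  14·a + 4·b = -48.
(Σx·x = 94, Σx = 14, Σ1 = 4, Σx·z = -316, Σz = -48.)
Δ = 94·4 − 14² = 180.
a = ((-316)·4 − 14·(-48))/180 = -148/45; b = (94·(-48) − 14·(-316))/180 = -22/45.

a = -3.289, b = -0.489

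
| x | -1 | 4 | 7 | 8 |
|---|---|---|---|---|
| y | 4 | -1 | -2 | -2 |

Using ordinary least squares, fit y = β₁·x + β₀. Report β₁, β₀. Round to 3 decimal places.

β₁ = -0.684, β₀ = 2.827

Sums needed: Σx·x = 130, Σx = 18, Σ1 = 4.
For Aᵀy: Σx·y = -38, Σy = -1.
AᵀA·[β₁, β₀]ᵀ = Aᵀy becomes [[130, 18]; [18, 4]]·[β₁, β₀]ᵀ = [-38, -1]ᵀ.
det = 130·4 − 18² = 196.
β₁ = ((-38)·4 − 18·(-1))/196 = -67/98; β₀ = (130·(-1) − 18·(-38))/196 = 277/98.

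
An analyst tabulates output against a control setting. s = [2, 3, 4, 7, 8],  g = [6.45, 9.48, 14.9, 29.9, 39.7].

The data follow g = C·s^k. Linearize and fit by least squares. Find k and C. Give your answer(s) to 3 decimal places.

With ln gᵢ as the transformed response and ln sᵢ as the regressor:
Σln s = 7.2034, Σ(ln s)² = 11.7199, Σln g = 13.8938, Σln s·ln g = 21.7750.
Equations: 11.7199·k + 7.2034·ln C = 21.7750;  7.2034·k + 5·ln C = 13.8938.
Δ = 11.7199·5 − (7.2034)² = 6.7102; k = (21.7750·5 − 7.2034·13.8938)/6.7102 = 1.31027, ln C = (11.7199·13.8938 − 7.2034·21.7750)/6.7102 = 0.89109, so C = exp(0.89109) = 2.43778.

k = 1.310, C = 2.438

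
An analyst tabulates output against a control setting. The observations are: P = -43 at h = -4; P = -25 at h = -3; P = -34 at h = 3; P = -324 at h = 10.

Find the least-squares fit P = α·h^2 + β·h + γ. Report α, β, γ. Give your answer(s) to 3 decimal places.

The normal system AᵀA·[α, β, γ]ᵀ = AᵀP is [[10418, 936, 134]; [936, 134, 6]; [134, 6, 4]]·[α, β, γ]ᵀ = [-33619, -3095, -426]ᵀ.
Inverting the 3×3 Gram matrix, [α, β, γ]ᵀ = [-4381/1435, -1739/1025, -24121/14350]ᵀ.

α = -3.053, β = -1.697, γ = -1.681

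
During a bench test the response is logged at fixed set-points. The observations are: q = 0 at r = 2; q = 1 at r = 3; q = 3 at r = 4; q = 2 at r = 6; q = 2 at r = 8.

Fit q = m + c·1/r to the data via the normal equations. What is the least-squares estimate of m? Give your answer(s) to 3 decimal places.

m = 3.250

Entries of AᵀA: Σ1 = 5, Σ1/r = 11/8, Σ1/r·1/r = 269/576.
And Σq = 8, Σ1/r·q = 5/3.
Δ = 5·(269/576) − (11/8)² = 4/9.
m = (8·(269/576) − (11/8)·(5/3))/(4/9) = 13/4; c = (5·(5/3) − (11/8)·8)/(4/9) = -6.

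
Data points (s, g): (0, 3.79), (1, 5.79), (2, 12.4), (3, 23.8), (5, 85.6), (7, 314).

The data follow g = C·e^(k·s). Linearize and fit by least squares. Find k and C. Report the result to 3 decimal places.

Linearized form: ln g = k·s + ln C. From the 6 transformed points,
XᵀX = [[88.0000, 18.0000]; [18.0000, 6]], rhs = [78.7948, 18.9750]ᵀ  (here Σs = 18.0000, Σ(s)² = 88.0000, Σln g = 18.9750, Σs·ln g = 78.7948).
Δ = 88.0000·6 − (18.0000)² = 204.0000; k = (78.7948·6 − 18.0000·18.9750)/204.0000 = 0.64323, ln C = (88.0000·18.9750 − 18.0000·78.7948)/204.0000 = 1.23280, so C = exp(1.23280) = 3.43081.

k = 0.643, C = 3.431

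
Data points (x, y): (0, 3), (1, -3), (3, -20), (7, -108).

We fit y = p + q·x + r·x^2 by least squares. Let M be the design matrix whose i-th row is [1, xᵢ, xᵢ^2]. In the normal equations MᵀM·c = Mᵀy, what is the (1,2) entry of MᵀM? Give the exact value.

11

Row 1 ↔ basis 1, column 2 ↔ basis x, so (MᵀM)_{1,2} = Σᵢ x = (1)·(0) + (1)·(1) + (1)·(3) + (1)·(7) = 11.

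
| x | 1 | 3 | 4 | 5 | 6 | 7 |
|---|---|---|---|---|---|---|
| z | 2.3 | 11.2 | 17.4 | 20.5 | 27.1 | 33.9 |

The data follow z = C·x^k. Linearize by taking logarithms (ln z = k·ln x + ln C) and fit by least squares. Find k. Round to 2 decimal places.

k = 1.37

Taking logs, ln z = k·ln x + ln C, so regress ln z on ln x.
XᵀX = [[12.7160, 7.8320]; [7.8320, 6]], rhs = [24.2435, 15.9487]ᵀ  (here Σln x = 7.8320, Σ(ln x)² = 12.7160, Σln z = 15.9487, Σln x·ln z = 24.2435).
Solving (det = 14.9557): k = 1.37410, ln C = 0.86445.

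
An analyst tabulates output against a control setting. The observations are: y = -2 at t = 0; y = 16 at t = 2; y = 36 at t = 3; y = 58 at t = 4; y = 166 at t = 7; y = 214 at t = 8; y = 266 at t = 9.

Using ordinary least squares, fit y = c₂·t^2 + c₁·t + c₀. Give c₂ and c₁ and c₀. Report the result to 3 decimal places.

The normal equations are: 13411·c₂ + 1683·c₁ + 223·c₀ = 44692;  1683·c₂ + 223·c₁ + 33·c₀ = 5640;  223·c₂ + 33·c₁ + 7·c₀ = 754.
Solving the 3×3 system (Gaussian elimination) gives c₂ = 44607/15283, c₁ = 54765/15283, c₀ = -33032/15283.

c₂ = 2.919, c₁ = 3.583, c₀ = -2.161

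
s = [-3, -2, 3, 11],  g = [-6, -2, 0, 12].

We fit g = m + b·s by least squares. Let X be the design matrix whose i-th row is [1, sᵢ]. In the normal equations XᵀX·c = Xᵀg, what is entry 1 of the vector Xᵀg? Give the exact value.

Entry 1 ↔ basis 1, so (Xᵀg)_{1} = Σᵢ gᵢ = (1)·(-6) + (1)·(-2) + (1)·(0) + (1)·(12) = 4.

4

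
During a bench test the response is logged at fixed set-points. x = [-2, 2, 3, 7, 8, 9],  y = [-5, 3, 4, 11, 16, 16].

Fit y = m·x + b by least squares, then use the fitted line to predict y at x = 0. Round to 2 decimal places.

ŷ = -1.27

With design matrix A, AᵀA = [[211, 27]; [27, 6]] and Aᵀy = [377, 45]ᵀ.
Determinant 211·6 − 27² = 537.
m = (377·6 − 27·45)/537 = 349/179; b = (211·45 − 27·377)/537 = -228/179.
At x = 0: ŷ = (349/179)·(0) + (-228/179)·(1) = -228/179.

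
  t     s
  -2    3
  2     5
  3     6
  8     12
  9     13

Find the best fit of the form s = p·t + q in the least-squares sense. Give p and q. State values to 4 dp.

p = 0.9634, q = 3.9463

Forming AᵀA = [[162, 20]; [20, 5]] and Aᵀs = [235, 39]ᵀ gives AᵀA·[p, q]ᵀ = Aᵀs.
Determinant 162·5 − 20² = 410.
p = (235·5 − 20·39)/410 = 79/82; q = (162·39 − 20·235)/410 = 809/205.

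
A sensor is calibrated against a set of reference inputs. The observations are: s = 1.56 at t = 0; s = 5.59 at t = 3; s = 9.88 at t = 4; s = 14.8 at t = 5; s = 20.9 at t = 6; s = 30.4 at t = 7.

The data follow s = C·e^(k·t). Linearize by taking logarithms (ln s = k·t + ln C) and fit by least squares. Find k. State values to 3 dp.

k = 0.430

Linearized form: ln s = k·t + ln C. From the 6 transformed points,
XᵀX = [[135.0000, 25.0000]; [25.0000, 6]], rhs = [69.9377, 13.6050]ᵀ  (here Σt = 25.0000, Σ(t)² = 135.0000, Σln s = 13.6050, Σt·ln s = 69.9377).
Δ = 135.0000·6 − (25.0000)² = 185.0000; k = (69.9377·6 − 25.0000·13.6050)/185.0000 = 0.42974, ln C = (135.0000·13.6050 − 25.0000·69.9377)/185.0000 = 0.47693.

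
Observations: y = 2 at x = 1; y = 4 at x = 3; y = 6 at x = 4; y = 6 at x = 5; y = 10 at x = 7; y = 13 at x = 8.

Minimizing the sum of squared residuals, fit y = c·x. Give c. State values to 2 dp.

c = 1.48

Sums needed: Σx·x = 164.
Moment sums: Σx·y = 242.
So MᵀM·[c]ᵀ = Mᵀy: [[164]]·[c]ᵀ = [242]ᵀ.
c = 242/164 = 1.47561.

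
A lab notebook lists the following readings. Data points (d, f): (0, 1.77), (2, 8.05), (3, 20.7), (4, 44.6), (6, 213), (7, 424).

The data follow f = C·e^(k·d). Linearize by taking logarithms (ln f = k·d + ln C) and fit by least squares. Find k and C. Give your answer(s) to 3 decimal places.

Taking logs, ln f = k·d + ln C, so regress ln f on d.
AᵀA = [[114.0000, 22.0000]; [22.0000, 6]], rhs = [102.9686, 20.8955]ᵀ  (here Σd = 22.0000, Σ(d)² = 114.0000, Σln f = 20.8955, Σd·ln f = 102.9686).
Slope k = (n·Σd·ln f − Σd·Σln f)/(n·Σ(d)² − (Σd)²) = (6·102.9686 − 22.0000·20.8955)/200.0000 = 0.79055; ln C = (Σln f − k·Σd)/n = 0.58392, so C = exp(0.58392) = 1.79305.

k = 0.791, C = 1.793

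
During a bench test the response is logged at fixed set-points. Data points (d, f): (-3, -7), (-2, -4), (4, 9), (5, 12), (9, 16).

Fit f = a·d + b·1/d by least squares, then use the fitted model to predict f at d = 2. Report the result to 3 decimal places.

Forming XᵀX = [[135, 5]; [5, 15421/32400]] and Xᵀf = [269, 1937/180]ᵀ gives XᵀX·[a, b]ᵀ = Xᵀf.
Determinant 135·(15421/32400) − 5² = 9421/240.
a = (269·(15421/32400) − 5·(1937/180))/(9421/240) = 2404949/1271835; b = (135·(1937/180) − 5·269)/(9421/240) = 25860/9421.
At d = 2: f̂ = (2404949/1271835)·(2) + (25860/9421)·(1/2) = 6555448/1271835.

f̂ = 5.154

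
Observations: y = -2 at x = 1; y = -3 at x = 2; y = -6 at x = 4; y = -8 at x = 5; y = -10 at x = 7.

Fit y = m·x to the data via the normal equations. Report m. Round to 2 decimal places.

Setting ∂/∂m … = 0 gives: 95·m = -142.
(Σx·x = 95, Σx·y = -142.)
Hence m = -142 / 95 ≈ -1.49474.

m = -1.49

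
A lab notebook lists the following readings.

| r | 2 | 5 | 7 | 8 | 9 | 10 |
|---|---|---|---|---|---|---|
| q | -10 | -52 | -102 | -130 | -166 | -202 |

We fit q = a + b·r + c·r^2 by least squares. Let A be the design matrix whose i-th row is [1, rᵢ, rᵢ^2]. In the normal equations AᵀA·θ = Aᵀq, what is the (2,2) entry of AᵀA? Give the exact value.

Row 2 ↔ basis r, column 2 ↔ basis r, so (AᵀA)_{2,2} = Σᵢ (r)·(r) = (2)·(2) + (5)·(5) + (7)·(7) + (8)·(8) + (9)·(9) + (10)·(10) = 323.

323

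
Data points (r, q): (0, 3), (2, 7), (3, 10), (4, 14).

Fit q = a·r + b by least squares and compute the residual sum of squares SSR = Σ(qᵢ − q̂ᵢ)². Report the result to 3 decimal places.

SSR = 1.886

Normal-equation sums: Σr·r = 29, Σr = 9, Σ1 = 4.
Moment sums: Σr·q = 100, Σq = 34.
Normal equations: [[29, 9]; [9, 4]]·[a, b]ᵀ = [100, 34]ᵀ.
Eliminating b: 4·(row 1) − 9·(row 2) gives 35·a = 4·100 − 9·34 = 94, so a = 94/35.
Then b = (34 − 9·(94/35))/4 = 86/35.
Residuals: 19/35, -29/35, -18/35, 4/5; SSR = 66/35.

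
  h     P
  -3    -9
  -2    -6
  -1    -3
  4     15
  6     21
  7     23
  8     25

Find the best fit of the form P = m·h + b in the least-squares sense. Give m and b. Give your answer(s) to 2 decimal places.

Sums needed: Σh·h = 179, Σh = 19, Σ1 = 7.
Moment sums: Σh·P = 589, ΣP = 66.
MᵀM·[m, b]ᵀ = MᵀP becomes [[179, 19]; [19, 7]]·[m, b]ᵀ = [589, 66]ᵀ.
Δ = 179·7 − 19² = 892.
m = (589·7 − 19·66)/892 = 2869/892; b = (179·66 − 19·589)/892 = 623/892.

m = 3.22, b = 0.70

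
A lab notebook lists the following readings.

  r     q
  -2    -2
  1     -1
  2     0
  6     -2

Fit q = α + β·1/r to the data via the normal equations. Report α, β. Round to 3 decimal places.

Compute the Gram sums: Σ1 = 4, Σ1/r = 7/6, Σ1/r·1/r = 55/36.
Moment sums: Σq = -5, Σ1/r·q = -1/3.
So AᵀA·[α, β]ᵀ = Aᵀq: [[4, 7/6]; [7/6, 55/36]]·[α, β]ᵀ = [-5, -1/3]ᵀ.
det = 4·(55/36) − (7/6)² = 19/4.
α = ((-5)·(55/36) − (7/6)·(-1/3))/(19/4) = -29/19; β = (4·(-1/3) − (7/6)·(-5))/(19/4) = 18/19.

α = -1.526, β = 0.947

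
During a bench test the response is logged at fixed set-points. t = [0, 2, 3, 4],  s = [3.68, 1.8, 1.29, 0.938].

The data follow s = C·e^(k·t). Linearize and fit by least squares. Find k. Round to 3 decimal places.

k = -0.343

Linearized form: ln s = k·t + ln C. From the 4 transformed points,
Σt = 9.0000, Σ(t)² = 29.0000, Σln s = 2.0813, Σt·ln s = 1.6835.
Equations: 29.0000·k + 9.0000·ln C = 1.6835;  9.0000·k + 4·ln C = 2.0813.
Slope k = (n·Σt·ln s − Σt·Σln s)/(n·Σ(t)² − (Σt)²) = (4·1.6835 − 9.0000·2.0813)/35.0000 = -0.34280; ln C = (Σln s − k·Σt)/n = 1.29164.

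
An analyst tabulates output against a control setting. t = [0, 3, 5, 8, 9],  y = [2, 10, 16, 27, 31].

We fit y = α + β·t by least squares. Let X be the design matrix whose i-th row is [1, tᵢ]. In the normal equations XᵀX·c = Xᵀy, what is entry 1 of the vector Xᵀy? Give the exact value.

Entry 1 ↔ basis 1, so (Xᵀy)_{1} = Σᵢ yᵢ = (1)·(2) + (1)·(10) + (1)·(16) + (1)·(27) + (1)·(31) = 86.

86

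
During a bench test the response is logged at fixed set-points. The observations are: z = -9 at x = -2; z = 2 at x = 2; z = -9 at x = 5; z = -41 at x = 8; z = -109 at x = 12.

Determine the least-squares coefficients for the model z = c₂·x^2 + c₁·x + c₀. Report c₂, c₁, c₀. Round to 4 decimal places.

c₂ = -1.0040, c₁ = 2.8930, c₀ = 0.7256

The normal equations are: 25489·c₂ + 2365·c₁ + 241·c₀ = -18573;  2365·c₂ + 241·c₁ + 25·c₀ = -1659;  241·c₂ + 25·c₁ + 5·c₀ = -166.
(Σx^2·x^2 = 25489, Σx^2·x = 2365, Σx^2 = 241, Σx·x = 241, Σx = 25, Σ1 = 5, Σx^2·z = -18573, Σx·z = -1659, Σz = -166.)
Solving the 3×3 system (Gaussian elimination) gives c₂ = -3803/3788, c₁ = 317807/109852, c₀ = 19928/27463.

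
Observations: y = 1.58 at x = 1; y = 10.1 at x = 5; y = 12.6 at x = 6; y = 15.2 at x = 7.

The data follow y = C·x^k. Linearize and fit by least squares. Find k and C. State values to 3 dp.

Taking logs, ln y = k·ln x + ln C, so regress ln y on ln x.
AᵀA = [[9.5873, 5.3471]; [5.3471, 4]], rhs = [13.5571, 8.0250]ᵀ  (here Σln x = 5.3471, Σ(ln x)² = 9.5873, Σln y = 8.0250, Σln x·ln y = 13.5571).
Solving (det = 9.7575): k = 1.15992, ln C = 0.45568, so C = exp(0.45568) = 1.57724.

k = 1.160, C = 1.577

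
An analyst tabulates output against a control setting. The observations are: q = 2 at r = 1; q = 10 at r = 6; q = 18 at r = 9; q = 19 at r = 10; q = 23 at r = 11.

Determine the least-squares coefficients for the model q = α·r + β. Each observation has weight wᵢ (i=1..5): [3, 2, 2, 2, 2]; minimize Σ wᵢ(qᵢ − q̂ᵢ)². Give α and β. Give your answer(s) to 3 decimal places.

α = 2.031, β = -0.578

Sums needed: Σwᵢ·r·r = 679, Σwᵢ·r = 75, Σwᵢ·1 = 11.
And Σwᵢ·r·q = 1336, Σwᵢ·q = 146.
So AᵀWA·[α, β]ᵀ = AᵀWq: [[679, 75]; [75, 11]]·[α, β]ᵀ = [1336, 146]ᵀ.
Δ = 679·11 − 75² = 1844.
α = (1336·11 − 75·146)/1844 = 1873/922; β = (679·146 − 75·1336)/1844 = -533/922.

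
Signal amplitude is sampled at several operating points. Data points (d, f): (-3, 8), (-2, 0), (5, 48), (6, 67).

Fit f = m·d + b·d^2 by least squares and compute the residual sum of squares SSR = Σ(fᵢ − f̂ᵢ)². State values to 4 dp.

From the data, Σd·d = 74, Σd·d^2 = 306, Σd^2·d^2 = 2018.
And Σd·f = 618, Σd^2·f = 3684.
MᵀM·[m, b]ᵀ = Mᵀf becomes [[74, 306]; [306, 2018]]·[m, b]ᵀ = [618, 3684]ᵀ.
Determinant 74·2018 − 306² = 55696.
m = (618·2018 − 306·3684)/55696 = 29955/13924; b = (74·3684 − 306·618)/55696 = 20877/13924.
Residuals: 3341/3481, -11799/6962, -837/3481, 803/6962; SSR = 26905/6962.

SSR = 3.8646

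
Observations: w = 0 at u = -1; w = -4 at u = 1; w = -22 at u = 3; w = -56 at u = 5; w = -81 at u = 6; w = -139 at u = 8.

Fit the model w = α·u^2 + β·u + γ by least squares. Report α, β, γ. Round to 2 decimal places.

α = -1.99, β = -1.47, γ = 0.19

The normal equations are: 6100·α + 880·β + 136·γ = -13414;  880·α + 136·β + 22·γ = -1948;  136·α + 22·β + 6·γ = -302.
Inverting the 3×3 Gram matrix, [α, β, γ]ᵀ = [-10723/5386, -3965/2693, 518/2693]ᵀ.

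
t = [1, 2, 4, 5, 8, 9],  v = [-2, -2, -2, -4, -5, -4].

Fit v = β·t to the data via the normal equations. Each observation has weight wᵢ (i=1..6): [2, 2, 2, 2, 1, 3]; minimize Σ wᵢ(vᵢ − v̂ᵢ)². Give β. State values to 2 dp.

β = -0.54

Normal-equation sums: Σwᵢ·t·t = 399.
Moment sums: Σwᵢ·t·v = -216.
So MᵀWM·[β]ᵀ = MᵀWv: [[399]]·[β]ᵀ = [-216]ᵀ.
Hence β = -216 / 399 ≈ -0.541353.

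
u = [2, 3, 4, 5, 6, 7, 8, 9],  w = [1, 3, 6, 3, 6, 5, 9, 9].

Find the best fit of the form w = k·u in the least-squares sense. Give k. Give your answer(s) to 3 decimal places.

k = 0.965

Entries of AᵀA: Σu·u = 284.
And Σu·w = 274.
Normal equations: [[284]]·[k]ᵀ = [274]ᵀ.
Hence k = 274 / 284 ≈ 0.964789.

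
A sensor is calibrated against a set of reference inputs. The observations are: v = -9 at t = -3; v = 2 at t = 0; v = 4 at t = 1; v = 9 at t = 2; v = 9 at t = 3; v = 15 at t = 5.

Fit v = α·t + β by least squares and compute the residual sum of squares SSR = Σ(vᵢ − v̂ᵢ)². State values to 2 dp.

SSR = 7.97

With design matrix X, XᵀX = [[48, 8]; [8, 6]] and Xᵀv = [151, 30]ᵀ.
det = 48·6 − 8² = 224.
α = (151·6 − 8·30)/224 = 333/112; β = (48·30 − 8·151)/224 = 29/28.
Residuals: -125/112, 27/28, -1/112, 113/56, -107/112, -101/112; SSR = 893/112.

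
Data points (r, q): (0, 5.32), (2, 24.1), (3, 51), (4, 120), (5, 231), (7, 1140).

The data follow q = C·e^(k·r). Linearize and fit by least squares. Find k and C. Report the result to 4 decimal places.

Taking logs, ln q = k·r + ln C, so regress ln q on r.
Σr = 21.0000, Σ(r)² = 103.0000, Σln q = 26.0542, Σr·ln q = 113.7934.
Equations: 103.0000·k + 21.0000·ln C = 113.7934;  21.0000·k + 6·ln C = 26.0542.
Δ = 103.0000·6 − (21.0000)² = 177.0000; k = (113.7934·6 − 21.0000·26.0542)/177.0000 = 0.76623, ln C = (103.0000·26.0542 − 21.0000·113.7934)/177.0000 = 1.66057, so C = exp(1.66057) = 5.26230.

k = 0.7662, C = 5.2623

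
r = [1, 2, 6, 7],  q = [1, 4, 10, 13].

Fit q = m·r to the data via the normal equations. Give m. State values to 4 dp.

With design matrix X, XᵀX = [[90]] and Xᵀq = [160]ᵀ.
Hence m = 160 / 90 ≈ 1.77778.

m = 1.7778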